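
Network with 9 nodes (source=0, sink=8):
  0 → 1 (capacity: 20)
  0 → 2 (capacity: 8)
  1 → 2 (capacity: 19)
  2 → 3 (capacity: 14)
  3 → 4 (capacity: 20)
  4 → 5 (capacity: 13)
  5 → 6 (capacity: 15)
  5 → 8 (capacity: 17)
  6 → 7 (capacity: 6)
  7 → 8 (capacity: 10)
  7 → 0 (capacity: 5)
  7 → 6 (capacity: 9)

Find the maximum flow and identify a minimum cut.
Max flow = 13, Min cut edges: (4,5)

Maximum flow: 13
Minimum cut: (4,5)
Partition: S = [0, 1, 2, 3, 4], T = [5, 6, 7, 8]

Max-flow min-cut theorem verified: both equal 13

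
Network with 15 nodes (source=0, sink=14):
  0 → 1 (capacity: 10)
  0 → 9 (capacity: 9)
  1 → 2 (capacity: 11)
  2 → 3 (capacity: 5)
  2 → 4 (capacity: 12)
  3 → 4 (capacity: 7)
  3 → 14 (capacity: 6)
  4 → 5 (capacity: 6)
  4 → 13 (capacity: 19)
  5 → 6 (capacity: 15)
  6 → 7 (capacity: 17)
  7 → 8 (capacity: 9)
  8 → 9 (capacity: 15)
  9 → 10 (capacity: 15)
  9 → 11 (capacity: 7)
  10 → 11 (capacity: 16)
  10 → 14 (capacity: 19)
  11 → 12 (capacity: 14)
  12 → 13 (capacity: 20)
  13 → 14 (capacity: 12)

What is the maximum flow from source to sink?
Maximum flow = 19

Max flow: 19

Flow assignment:
  0 → 1: 10/10
  0 → 9: 9/9
  1 → 2: 10/11
  2 → 3: 5/5
  2 → 4: 5/12
  3 → 14: 5/6
  4 → 13: 5/19
  9 → 10: 9/15
  10 → 14: 9/19
  13 → 14: 5/12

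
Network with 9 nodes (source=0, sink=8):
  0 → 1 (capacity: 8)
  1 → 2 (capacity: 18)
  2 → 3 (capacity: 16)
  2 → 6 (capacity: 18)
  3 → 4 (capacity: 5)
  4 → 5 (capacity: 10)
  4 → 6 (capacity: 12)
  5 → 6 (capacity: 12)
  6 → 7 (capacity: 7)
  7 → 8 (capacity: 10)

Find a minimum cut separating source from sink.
Min cut value = 7, edges: (6,7)

Min cut value: 7
Partition: S = [0, 1, 2, 3, 4, 5, 6], T = [7, 8]
Cut edges: (6,7)

By max-flow min-cut theorem, max flow = min cut = 7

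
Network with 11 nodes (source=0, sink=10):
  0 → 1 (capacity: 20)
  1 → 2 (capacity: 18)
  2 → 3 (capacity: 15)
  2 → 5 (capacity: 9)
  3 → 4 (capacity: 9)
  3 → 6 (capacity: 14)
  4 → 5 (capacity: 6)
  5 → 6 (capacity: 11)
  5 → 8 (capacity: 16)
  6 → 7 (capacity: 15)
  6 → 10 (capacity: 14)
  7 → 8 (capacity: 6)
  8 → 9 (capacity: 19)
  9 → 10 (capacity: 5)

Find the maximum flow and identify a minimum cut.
Max flow = 18, Min cut edges: (1,2)

Maximum flow: 18
Minimum cut: (1,2)
Partition: S = [0, 1], T = [2, 3, 4, 5, 6, 7, 8, 9, 10]

Max-flow min-cut theorem verified: both equal 18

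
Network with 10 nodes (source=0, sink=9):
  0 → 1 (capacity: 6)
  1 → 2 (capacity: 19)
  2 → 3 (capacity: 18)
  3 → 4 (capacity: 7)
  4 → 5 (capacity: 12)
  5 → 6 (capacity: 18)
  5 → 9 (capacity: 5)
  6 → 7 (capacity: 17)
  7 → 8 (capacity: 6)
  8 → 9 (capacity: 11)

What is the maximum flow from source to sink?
Maximum flow = 6

Max flow: 6

Flow assignment:
  0 → 1: 6/6
  1 → 2: 6/19
  2 → 3: 6/18
  3 → 4: 6/7
  4 → 5: 6/12
  5 → 6: 1/18
  5 → 9: 5/5
  6 → 7: 1/17
  7 → 8: 1/6
  8 → 9: 1/11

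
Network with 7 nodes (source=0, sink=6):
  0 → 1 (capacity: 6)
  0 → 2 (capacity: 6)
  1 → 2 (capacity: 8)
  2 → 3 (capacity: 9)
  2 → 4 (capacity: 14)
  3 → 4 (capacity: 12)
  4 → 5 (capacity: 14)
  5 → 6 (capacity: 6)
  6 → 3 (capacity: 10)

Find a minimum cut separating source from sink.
Min cut value = 6, edges: (5,6)

Min cut value: 6
Partition: S = [0, 1, 2, 3, 4, 5], T = [6]
Cut edges: (5,6)

By max-flow min-cut theorem, max flow = min cut = 6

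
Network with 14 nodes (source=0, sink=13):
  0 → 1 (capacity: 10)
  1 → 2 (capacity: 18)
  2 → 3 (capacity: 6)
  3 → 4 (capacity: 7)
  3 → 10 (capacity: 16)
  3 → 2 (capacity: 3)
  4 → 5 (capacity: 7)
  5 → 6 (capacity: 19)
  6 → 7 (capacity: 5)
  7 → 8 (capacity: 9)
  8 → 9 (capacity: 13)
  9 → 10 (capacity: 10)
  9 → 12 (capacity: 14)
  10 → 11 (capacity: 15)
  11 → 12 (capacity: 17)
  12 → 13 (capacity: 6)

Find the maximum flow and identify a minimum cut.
Max flow = 6, Min cut edges: (12,13)

Maximum flow: 6
Minimum cut: (12,13)
Partition: S = [0, 1, 2, 3, 4, 5, 6, 7, 8, 9, 10, 11, 12], T = [13]

Max-flow min-cut theorem verified: both equal 6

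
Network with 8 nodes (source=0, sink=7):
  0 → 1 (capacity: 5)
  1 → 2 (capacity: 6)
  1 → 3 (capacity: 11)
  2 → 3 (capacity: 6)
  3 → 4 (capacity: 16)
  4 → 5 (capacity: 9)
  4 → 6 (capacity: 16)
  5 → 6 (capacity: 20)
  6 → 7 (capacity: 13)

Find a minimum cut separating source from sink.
Min cut value = 5, edges: (0,1)

Min cut value: 5
Partition: S = [0], T = [1, 2, 3, 4, 5, 6, 7]
Cut edges: (0,1)

By max-flow min-cut theorem, max flow = min cut = 5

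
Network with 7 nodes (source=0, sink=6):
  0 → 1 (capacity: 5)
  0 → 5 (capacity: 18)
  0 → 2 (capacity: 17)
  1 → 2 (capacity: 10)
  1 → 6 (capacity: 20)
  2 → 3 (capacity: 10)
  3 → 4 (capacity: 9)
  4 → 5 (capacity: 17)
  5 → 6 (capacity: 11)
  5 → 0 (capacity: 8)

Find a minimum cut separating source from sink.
Min cut value = 16, edges: (0,1), (5,6)

Min cut value: 16
Partition: S = [0, 2, 3, 4, 5], T = [1, 6]
Cut edges: (0,1), (5,6)

By max-flow min-cut theorem, max flow = min cut = 16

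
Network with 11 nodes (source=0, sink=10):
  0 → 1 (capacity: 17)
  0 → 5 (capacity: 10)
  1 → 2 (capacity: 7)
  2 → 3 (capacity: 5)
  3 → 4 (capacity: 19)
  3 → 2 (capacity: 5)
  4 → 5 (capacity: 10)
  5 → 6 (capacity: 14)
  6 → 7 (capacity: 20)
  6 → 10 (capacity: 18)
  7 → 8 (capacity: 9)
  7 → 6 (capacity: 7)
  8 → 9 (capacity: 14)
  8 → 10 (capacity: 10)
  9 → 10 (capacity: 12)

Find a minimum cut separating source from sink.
Min cut value = 14, edges: (5,6)

Min cut value: 14
Partition: S = [0, 1, 2, 3, 4, 5], T = [6, 7, 8, 9, 10]
Cut edges: (5,6)

By max-flow min-cut theorem, max flow = min cut = 14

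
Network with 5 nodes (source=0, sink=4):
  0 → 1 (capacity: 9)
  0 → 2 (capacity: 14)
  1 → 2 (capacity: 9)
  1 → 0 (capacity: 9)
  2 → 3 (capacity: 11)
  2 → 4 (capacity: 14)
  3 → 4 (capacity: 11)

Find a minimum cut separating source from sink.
Min cut value = 23, edges: (0,2), (1,2)

Min cut value: 23
Partition: S = [0, 1], T = [2, 3, 4]
Cut edges: (0,2), (1,2)

By max-flow min-cut theorem, max flow = min cut = 23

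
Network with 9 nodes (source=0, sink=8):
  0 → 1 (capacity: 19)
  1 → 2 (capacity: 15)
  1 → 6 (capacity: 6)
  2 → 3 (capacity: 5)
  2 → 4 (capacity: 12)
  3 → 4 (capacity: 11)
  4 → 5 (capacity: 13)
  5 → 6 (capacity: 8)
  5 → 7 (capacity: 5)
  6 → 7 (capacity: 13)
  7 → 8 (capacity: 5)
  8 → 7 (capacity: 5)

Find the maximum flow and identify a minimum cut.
Max flow = 5, Min cut edges: (7,8)

Maximum flow: 5
Minimum cut: (7,8)
Partition: S = [0, 1, 2, 3, 4, 5, 6, 7], T = [8]

Max-flow min-cut theorem verified: both equal 5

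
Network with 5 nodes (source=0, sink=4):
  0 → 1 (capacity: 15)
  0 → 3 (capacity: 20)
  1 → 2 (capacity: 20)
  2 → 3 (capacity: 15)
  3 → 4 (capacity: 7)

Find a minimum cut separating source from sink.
Min cut value = 7, edges: (3,4)

Min cut value: 7
Partition: S = [0, 1, 2, 3], T = [4]
Cut edges: (3,4)

By max-flow min-cut theorem, max flow = min cut = 7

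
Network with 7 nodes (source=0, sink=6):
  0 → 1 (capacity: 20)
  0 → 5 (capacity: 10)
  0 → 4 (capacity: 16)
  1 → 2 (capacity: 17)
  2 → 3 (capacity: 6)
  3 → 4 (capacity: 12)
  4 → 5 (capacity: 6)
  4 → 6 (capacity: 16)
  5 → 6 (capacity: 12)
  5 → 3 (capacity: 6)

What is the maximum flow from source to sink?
Maximum flow = 28

Max flow: 28

Flow assignment:
  0 → 1: 6/20
  0 → 5: 10/10
  0 → 4: 12/16
  1 → 2: 6/17
  2 → 3: 6/6
  3 → 4: 6/12
  4 → 5: 2/6
  4 → 6: 16/16
  5 → 6: 12/12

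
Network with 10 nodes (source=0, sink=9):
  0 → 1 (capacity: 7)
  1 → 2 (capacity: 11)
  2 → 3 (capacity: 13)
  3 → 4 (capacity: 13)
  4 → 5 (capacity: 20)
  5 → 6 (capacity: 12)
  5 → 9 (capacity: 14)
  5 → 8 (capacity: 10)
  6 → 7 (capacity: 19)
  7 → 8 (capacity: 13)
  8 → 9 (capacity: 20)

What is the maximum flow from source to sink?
Maximum flow = 7

Max flow: 7

Flow assignment:
  0 → 1: 7/7
  1 → 2: 7/11
  2 → 3: 7/13
  3 → 4: 7/13
  4 → 5: 7/20
  5 → 9: 7/14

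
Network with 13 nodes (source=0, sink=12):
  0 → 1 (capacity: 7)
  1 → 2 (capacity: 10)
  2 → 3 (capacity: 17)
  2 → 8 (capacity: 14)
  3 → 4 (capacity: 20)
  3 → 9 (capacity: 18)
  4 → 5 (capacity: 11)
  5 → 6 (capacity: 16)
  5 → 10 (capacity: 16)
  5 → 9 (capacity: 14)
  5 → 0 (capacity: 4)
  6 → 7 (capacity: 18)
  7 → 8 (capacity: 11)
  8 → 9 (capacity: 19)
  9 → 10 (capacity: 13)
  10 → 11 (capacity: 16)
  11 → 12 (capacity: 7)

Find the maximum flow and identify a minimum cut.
Max flow = 7, Min cut edges: (11,12)

Maximum flow: 7
Minimum cut: (11,12)
Partition: S = [0, 1, 2, 3, 4, 5, 6, 7, 8, 9, 10, 11], T = [12]

Max-flow min-cut theorem verified: both equal 7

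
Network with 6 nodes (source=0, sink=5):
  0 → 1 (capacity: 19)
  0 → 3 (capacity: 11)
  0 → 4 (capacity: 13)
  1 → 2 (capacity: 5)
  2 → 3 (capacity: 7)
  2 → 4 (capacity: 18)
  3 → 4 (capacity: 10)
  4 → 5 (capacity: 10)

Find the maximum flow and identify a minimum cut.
Max flow = 10, Min cut edges: (4,5)

Maximum flow: 10
Minimum cut: (4,5)
Partition: S = [0, 1, 2, 3, 4], T = [5]

Max-flow min-cut theorem verified: both equal 10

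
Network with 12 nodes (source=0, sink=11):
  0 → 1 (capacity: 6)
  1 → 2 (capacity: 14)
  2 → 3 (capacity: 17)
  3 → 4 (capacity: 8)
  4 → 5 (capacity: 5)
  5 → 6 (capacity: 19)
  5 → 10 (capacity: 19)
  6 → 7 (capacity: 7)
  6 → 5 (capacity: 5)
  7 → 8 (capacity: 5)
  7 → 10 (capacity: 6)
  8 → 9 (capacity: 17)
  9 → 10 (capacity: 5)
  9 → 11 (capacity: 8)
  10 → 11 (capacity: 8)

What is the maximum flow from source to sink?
Maximum flow = 5

Max flow: 5

Flow assignment:
  0 → 1: 5/6
  1 → 2: 5/14
  2 → 3: 5/17
  3 → 4: 5/8
  4 → 5: 5/5
  5 → 10: 5/19
  10 → 11: 5/8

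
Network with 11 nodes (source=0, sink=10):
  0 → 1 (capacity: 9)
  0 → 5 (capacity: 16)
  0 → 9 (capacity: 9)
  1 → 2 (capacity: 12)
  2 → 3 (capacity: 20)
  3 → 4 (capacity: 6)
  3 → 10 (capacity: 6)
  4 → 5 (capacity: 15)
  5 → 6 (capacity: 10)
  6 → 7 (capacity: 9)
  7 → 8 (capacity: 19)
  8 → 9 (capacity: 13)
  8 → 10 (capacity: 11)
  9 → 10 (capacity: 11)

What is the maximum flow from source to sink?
Maximum flow = 24

Max flow: 24

Flow assignment:
  0 → 1: 6/9
  0 → 5: 9/16
  0 → 9: 9/9
  1 → 2: 6/12
  2 → 3: 6/20
  3 → 10: 6/6
  5 → 6: 9/10
  6 → 7: 9/9
  7 → 8: 9/19
  8 → 10: 9/11
  9 → 10: 9/11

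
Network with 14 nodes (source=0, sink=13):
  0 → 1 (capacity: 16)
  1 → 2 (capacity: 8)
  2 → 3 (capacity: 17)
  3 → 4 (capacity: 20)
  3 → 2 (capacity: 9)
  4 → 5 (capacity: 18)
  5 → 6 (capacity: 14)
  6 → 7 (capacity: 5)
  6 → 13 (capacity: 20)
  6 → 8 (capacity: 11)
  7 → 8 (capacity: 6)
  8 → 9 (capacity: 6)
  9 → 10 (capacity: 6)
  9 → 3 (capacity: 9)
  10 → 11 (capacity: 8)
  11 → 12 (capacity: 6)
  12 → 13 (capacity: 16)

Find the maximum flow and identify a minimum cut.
Max flow = 8, Min cut edges: (1,2)

Maximum flow: 8
Minimum cut: (1,2)
Partition: S = [0, 1], T = [2, 3, 4, 5, 6, 7, 8, 9, 10, 11, 12, 13]

Max-flow min-cut theorem verified: both equal 8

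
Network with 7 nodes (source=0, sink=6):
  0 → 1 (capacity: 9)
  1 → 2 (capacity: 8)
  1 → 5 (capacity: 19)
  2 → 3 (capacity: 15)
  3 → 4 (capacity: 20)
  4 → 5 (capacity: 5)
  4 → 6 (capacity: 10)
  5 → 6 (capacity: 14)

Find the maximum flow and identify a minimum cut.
Max flow = 9, Min cut edges: (0,1)

Maximum flow: 9
Minimum cut: (0,1)
Partition: S = [0], T = [1, 2, 3, 4, 5, 6]

Max-flow min-cut theorem verified: both equal 9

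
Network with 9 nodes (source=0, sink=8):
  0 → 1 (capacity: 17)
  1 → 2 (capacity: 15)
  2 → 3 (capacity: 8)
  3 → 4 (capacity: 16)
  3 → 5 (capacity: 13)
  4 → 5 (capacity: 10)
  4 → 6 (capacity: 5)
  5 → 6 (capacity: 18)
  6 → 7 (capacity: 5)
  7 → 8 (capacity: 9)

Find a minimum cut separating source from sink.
Min cut value = 5, edges: (6,7)

Min cut value: 5
Partition: S = [0, 1, 2, 3, 4, 5, 6], T = [7, 8]
Cut edges: (6,7)

By max-flow min-cut theorem, max flow = min cut = 5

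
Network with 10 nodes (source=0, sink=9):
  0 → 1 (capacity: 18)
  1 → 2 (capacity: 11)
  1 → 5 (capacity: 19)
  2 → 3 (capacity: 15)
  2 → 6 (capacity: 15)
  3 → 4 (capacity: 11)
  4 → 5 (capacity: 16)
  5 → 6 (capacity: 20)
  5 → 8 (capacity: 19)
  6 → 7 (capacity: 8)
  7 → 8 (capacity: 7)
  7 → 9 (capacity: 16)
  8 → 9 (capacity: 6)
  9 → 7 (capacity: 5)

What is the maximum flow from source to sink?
Maximum flow = 14

Max flow: 14

Flow assignment:
  0 → 1: 14/18
  1 → 5: 14/19
  5 → 6: 8/20
  5 → 8: 6/19
  6 → 7: 8/8
  7 → 9: 8/16
  8 → 9: 6/6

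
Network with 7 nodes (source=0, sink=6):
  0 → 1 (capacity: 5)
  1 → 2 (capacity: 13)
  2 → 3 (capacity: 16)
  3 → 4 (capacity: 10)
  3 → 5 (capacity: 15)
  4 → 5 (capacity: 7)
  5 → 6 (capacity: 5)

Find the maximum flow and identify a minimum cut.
Max flow = 5, Min cut edges: (5,6)

Maximum flow: 5
Minimum cut: (5,6)
Partition: S = [0, 1, 2, 3, 4, 5], T = [6]

Max-flow min-cut theorem verified: both equal 5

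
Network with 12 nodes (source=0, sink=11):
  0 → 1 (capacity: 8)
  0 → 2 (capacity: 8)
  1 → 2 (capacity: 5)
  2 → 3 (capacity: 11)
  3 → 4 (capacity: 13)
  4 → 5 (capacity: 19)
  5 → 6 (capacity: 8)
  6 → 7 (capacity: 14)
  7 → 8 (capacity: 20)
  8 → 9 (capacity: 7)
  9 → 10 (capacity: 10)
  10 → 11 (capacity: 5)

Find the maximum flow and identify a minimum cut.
Max flow = 5, Min cut edges: (10,11)

Maximum flow: 5
Minimum cut: (10,11)
Partition: S = [0, 1, 2, 3, 4, 5, 6, 7, 8, 9, 10], T = [11]

Max-flow min-cut theorem verified: both equal 5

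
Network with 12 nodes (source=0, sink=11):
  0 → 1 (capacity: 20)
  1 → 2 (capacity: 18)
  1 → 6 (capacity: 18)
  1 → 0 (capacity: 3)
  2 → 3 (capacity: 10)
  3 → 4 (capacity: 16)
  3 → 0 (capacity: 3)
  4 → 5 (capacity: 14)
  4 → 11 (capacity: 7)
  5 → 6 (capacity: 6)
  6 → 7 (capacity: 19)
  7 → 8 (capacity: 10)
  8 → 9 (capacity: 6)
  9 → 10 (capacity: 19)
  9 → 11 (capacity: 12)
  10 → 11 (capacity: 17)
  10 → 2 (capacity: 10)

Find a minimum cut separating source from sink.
Min cut value = 13, edges: (4,11), (8,9)

Min cut value: 13
Partition: S = [0, 1, 2, 3, 4, 5, 6, 7, 8], T = [9, 10, 11]
Cut edges: (4,11), (8,9)

By max-flow min-cut theorem, max flow = min cut = 13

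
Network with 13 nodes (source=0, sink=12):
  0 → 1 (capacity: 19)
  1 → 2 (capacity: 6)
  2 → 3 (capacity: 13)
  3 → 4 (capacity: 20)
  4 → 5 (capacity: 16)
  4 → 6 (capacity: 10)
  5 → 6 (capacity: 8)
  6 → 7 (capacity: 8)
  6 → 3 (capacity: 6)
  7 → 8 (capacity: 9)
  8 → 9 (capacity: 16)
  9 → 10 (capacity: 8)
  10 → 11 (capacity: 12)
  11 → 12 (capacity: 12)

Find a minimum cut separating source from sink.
Min cut value = 6, edges: (1,2)

Min cut value: 6
Partition: S = [0, 1], T = [2, 3, 4, 5, 6, 7, 8, 9, 10, 11, 12]
Cut edges: (1,2)

By max-flow min-cut theorem, max flow = min cut = 6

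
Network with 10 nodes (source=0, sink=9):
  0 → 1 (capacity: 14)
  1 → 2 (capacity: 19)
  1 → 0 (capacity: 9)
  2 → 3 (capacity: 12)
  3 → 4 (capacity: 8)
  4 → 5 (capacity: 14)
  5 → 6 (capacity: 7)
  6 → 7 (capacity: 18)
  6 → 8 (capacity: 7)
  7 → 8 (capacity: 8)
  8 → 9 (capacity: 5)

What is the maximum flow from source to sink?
Maximum flow = 5

Max flow: 5

Flow assignment:
  0 → 1: 5/14
  1 → 2: 5/19
  2 → 3: 5/12
  3 → 4: 5/8
  4 → 5: 5/14
  5 → 6: 5/7
  6 → 8: 5/7
  8 → 9: 5/5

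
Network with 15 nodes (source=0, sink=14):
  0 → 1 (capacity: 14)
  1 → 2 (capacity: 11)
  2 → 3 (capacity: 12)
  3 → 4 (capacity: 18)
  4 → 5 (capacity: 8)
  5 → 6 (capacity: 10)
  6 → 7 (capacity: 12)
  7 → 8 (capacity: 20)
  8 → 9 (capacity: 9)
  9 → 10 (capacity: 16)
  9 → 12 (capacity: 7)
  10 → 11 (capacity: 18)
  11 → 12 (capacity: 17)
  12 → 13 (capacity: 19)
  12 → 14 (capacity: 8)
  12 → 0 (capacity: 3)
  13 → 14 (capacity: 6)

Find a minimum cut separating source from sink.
Min cut value = 8, edges: (4,5)

Min cut value: 8
Partition: S = [0, 1, 2, 3, 4], T = [5, 6, 7, 8, 9, 10, 11, 12, 13, 14]
Cut edges: (4,5)

By max-flow min-cut theorem, max flow = min cut = 8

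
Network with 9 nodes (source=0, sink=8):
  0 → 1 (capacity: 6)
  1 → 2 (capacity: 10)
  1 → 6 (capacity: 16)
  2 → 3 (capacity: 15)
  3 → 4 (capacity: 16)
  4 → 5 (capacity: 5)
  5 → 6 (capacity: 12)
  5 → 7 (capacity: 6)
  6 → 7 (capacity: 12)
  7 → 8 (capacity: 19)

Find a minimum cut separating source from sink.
Min cut value = 6, edges: (0,1)

Min cut value: 6
Partition: S = [0], T = [1, 2, 3, 4, 5, 6, 7, 8]
Cut edges: (0,1)

By max-flow min-cut theorem, max flow = min cut = 6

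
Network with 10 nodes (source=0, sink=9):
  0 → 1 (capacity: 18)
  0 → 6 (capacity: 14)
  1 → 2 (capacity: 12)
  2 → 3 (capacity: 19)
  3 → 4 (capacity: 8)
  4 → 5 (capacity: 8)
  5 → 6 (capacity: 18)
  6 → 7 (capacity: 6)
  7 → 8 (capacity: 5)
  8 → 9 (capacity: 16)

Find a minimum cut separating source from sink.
Min cut value = 5, edges: (7,8)

Min cut value: 5
Partition: S = [0, 1, 2, 3, 4, 5, 6, 7], T = [8, 9]
Cut edges: (7,8)

By max-flow min-cut theorem, max flow = min cut = 5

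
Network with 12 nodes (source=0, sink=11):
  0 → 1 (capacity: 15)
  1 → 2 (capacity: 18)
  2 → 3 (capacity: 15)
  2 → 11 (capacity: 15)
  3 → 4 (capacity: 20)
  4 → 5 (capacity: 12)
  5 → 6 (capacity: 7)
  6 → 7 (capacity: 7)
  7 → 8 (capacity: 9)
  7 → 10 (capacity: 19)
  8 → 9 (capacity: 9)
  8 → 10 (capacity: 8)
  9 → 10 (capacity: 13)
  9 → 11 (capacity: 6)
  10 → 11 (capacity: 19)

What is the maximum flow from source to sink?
Maximum flow = 15

Max flow: 15

Flow assignment:
  0 → 1: 15/15
  1 → 2: 15/18
  2 → 11: 15/15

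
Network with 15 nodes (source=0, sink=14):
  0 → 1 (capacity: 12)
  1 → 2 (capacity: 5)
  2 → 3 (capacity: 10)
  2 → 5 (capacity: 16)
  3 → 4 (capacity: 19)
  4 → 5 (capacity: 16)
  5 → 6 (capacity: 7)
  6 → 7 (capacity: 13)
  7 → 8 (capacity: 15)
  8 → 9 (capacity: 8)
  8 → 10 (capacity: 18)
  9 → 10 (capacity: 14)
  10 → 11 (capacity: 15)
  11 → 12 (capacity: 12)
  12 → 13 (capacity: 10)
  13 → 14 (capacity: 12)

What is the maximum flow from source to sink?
Maximum flow = 5

Max flow: 5

Flow assignment:
  0 → 1: 5/12
  1 → 2: 5/5
  2 → 5: 5/16
  5 → 6: 5/7
  6 → 7: 5/13
  7 → 8: 5/15
  8 → 10: 5/18
  10 → 11: 5/15
  11 → 12: 5/12
  12 → 13: 5/10
  13 → 14: 5/12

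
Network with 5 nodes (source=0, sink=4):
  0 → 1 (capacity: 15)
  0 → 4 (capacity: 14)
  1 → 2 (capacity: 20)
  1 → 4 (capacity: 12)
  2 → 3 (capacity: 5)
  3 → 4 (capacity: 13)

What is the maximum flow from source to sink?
Maximum flow = 29

Max flow: 29

Flow assignment:
  0 → 1: 15/15
  0 → 4: 14/14
  1 → 2: 3/20
  1 → 4: 12/12
  2 → 3: 3/5
  3 → 4: 3/13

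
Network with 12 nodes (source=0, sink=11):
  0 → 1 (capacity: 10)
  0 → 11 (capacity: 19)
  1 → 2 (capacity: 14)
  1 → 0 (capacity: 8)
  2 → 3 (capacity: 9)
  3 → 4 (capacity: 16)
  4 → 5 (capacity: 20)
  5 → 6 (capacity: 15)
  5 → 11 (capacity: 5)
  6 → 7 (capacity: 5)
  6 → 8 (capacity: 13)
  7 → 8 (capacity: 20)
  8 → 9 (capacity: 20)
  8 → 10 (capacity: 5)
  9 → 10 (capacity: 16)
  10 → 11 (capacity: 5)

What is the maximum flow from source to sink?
Maximum flow = 28

Max flow: 28

Flow assignment:
  0 → 1: 9/10
  0 → 11: 19/19
  1 → 2: 9/14
  2 → 3: 9/9
  3 → 4: 9/16
  4 → 5: 9/20
  5 → 6: 4/15
  5 → 11: 5/5
  6 → 8: 4/13
  8 → 10: 4/5
  10 → 11: 4/5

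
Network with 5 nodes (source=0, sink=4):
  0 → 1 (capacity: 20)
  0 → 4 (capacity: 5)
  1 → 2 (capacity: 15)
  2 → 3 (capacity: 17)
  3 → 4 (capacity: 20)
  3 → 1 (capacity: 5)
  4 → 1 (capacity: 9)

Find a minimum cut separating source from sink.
Min cut value = 20, edges: (0,4), (1,2)

Min cut value: 20
Partition: S = [0, 1], T = [2, 3, 4]
Cut edges: (0,4), (1,2)

By max-flow min-cut theorem, max flow = min cut = 20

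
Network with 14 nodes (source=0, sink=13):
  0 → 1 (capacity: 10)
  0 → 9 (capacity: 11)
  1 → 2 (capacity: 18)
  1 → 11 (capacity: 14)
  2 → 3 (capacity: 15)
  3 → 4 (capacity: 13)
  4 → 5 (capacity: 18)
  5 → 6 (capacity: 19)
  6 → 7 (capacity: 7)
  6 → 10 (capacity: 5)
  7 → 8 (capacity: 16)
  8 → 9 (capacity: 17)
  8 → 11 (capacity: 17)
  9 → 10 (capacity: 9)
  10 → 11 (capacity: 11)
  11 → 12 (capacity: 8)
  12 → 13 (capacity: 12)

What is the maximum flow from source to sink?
Maximum flow = 8

Max flow: 8

Flow assignment:
  0 → 9: 8/11
  9 → 10: 8/9
  10 → 11: 8/11
  11 → 12: 8/8
  12 → 13: 8/12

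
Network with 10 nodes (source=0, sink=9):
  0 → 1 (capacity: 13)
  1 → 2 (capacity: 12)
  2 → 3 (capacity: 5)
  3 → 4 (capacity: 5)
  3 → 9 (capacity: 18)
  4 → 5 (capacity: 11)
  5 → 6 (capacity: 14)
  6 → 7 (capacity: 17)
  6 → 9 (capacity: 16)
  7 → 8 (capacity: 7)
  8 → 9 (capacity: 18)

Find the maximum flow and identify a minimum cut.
Max flow = 5, Min cut edges: (2,3)

Maximum flow: 5
Minimum cut: (2,3)
Partition: S = [0, 1, 2], T = [3, 4, 5, 6, 7, 8, 9]

Max-flow min-cut theorem verified: both equal 5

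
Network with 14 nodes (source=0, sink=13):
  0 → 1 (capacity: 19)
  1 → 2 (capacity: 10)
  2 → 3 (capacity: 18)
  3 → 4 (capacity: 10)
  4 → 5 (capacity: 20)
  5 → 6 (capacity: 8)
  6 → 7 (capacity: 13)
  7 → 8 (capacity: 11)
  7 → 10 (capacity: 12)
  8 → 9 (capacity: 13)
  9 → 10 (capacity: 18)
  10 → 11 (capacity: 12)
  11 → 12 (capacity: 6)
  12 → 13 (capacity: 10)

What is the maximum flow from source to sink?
Maximum flow = 6

Max flow: 6

Flow assignment:
  0 → 1: 6/19
  1 → 2: 6/10
  2 → 3: 6/18
  3 → 4: 6/10
  4 → 5: 6/20
  5 → 6: 6/8
  6 → 7: 6/13
  7 → 10: 6/12
  10 → 11: 6/12
  11 → 12: 6/6
  12 → 13: 6/10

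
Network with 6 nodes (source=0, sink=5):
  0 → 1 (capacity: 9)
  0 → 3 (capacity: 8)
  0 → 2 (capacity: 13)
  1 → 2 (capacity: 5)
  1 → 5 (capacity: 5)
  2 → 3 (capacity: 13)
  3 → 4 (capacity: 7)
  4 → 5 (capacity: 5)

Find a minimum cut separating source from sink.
Min cut value = 10, edges: (1,5), (4,5)

Min cut value: 10
Partition: S = [0, 1, 2, 3, 4], T = [5]
Cut edges: (1,5), (4,5)

By max-flow min-cut theorem, max flow = min cut = 10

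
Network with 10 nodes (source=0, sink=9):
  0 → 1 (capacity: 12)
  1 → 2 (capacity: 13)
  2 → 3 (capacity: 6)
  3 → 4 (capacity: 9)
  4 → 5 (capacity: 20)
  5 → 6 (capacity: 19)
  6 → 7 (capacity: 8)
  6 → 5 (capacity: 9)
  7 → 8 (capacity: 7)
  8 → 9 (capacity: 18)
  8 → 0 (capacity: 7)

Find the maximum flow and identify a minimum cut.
Max flow = 6, Min cut edges: (2,3)

Maximum flow: 6
Minimum cut: (2,3)
Partition: S = [0, 1, 2], T = [3, 4, 5, 6, 7, 8, 9]

Max-flow min-cut theorem verified: both equal 6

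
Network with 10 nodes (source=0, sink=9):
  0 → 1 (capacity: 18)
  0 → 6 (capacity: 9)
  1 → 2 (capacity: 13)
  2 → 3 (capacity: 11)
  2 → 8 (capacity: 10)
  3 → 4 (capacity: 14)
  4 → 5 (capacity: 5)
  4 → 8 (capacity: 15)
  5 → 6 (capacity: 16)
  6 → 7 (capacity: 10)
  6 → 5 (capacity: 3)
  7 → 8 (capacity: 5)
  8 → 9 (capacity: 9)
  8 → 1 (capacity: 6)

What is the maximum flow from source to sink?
Maximum flow = 9

Max flow: 9

Flow assignment:
  0 → 1: 4/18
  0 → 6: 5/9
  1 → 2: 7/13
  2 → 3: 3/11
  2 → 8: 4/10
  3 → 4: 3/14
  4 → 8: 3/15
  6 → 7: 5/10
  7 → 8: 5/5
  8 → 9: 9/9
  8 → 1: 3/6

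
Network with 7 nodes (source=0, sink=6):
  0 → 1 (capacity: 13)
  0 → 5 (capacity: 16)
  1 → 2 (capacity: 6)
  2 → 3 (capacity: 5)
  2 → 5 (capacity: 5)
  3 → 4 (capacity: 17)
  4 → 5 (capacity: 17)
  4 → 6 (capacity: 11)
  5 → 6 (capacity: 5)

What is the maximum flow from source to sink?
Maximum flow = 10

Max flow: 10

Flow assignment:
  0 → 1: 5/13
  0 → 5: 5/16
  1 → 2: 5/6
  2 → 3: 5/5
  3 → 4: 5/17
  4 → 6: 5/11
  5 → 6: 5/5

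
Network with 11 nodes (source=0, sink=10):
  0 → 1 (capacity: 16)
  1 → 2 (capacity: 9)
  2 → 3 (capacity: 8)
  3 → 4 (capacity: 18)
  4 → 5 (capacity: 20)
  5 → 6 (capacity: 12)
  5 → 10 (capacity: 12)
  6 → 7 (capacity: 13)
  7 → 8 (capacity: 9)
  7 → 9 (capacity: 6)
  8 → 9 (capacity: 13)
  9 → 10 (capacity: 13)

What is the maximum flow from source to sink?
Maximum flow = 8

Max flow: 8

Flow assignment:
  0 → 1: 8/16
  1 → 2: 8/9
  2 → 3: 8/8
  3 → 4: 8/18
  4 → 5: 8/20
  5 → 10: 8/12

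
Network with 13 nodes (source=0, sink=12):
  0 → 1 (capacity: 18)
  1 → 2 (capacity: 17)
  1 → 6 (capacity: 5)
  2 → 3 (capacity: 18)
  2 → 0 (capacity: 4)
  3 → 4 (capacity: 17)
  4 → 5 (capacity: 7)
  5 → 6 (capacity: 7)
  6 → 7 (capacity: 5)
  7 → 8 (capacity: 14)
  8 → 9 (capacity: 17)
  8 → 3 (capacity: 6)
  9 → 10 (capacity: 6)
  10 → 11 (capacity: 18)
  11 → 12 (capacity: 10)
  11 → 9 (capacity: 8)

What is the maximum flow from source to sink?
Maximum flow = 5

Max flow: 5

Flow assignment:
  0 → 1: 9/18
  1 → 2: 9/17
  2 → 3: 5/18
  2 → 0: 4/4
  3 → 4: 5/17
  4 → 5: 5/7
  5 → 6: 5/7
  6 → 7: 5/5
  7 → 8: 5/14
  8 → 9: 5/17
  9 → 10: 5/6
  10 → 11: 5/18
  11 → 12: 5/10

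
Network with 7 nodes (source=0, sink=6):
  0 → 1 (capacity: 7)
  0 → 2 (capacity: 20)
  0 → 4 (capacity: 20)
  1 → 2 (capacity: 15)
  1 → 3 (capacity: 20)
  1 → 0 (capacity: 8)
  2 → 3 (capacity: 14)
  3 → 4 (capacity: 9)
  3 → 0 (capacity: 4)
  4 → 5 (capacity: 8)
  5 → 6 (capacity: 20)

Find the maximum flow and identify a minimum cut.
Max flow = 8, Min cut edges: (4,5)

Maximum flow: 8
Minimum cut: (4,5)
Partition: S = [0, 1, 2, 3, 4], T = [5, 6]

Max-flow min-cut theorem verified: both equal 8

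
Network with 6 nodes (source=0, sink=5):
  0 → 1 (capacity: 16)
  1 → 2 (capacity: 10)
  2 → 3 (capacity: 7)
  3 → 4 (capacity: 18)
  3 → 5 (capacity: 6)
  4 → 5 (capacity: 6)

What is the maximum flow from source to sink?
Maximum flow = 7

Max flow: 7

Flow assignment:
  0 → 1: 7/16
  1 → 2: 7/10
  2 → 3: 7/7
  3 → 4: 1/18
  3 → 5: 6/6
  4 → 5: 1/6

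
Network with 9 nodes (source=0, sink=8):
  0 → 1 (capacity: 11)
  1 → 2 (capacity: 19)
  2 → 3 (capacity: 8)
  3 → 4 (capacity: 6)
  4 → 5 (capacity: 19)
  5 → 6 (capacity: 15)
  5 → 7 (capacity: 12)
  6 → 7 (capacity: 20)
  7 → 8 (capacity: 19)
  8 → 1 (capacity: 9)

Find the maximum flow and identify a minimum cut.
Max flow = 6, Min cut edges: (3,4)

Maximum flow: 6
Minimum cut: (3,4)
Partition: S = [0, 1, 2, 3], T = [4, 5, 6, 7, 8]

Max-flow min-cut theorem verified: both equal 6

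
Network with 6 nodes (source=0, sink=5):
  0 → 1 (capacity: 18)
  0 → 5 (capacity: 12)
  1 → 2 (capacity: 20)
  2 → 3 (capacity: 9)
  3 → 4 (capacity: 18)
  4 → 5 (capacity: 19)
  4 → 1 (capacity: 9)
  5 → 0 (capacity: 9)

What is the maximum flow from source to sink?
Maximum flow = 21

Max flow: 21

Flow assignment:
  0 → 1: 9/18
  0 → 5: 12/12
  1 → 2: 9/20
  2 → 3: 9/9
  3 → 4: 9/18
  4 → 5: 9/19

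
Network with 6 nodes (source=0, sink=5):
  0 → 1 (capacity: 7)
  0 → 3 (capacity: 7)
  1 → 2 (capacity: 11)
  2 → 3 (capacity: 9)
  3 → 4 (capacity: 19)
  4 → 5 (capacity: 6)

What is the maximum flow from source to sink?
Maximum flow = 6

Max flow: 6

Flow assignment:
  0 → 1: 6/7
  1 → 2: 6/11
  2 → 3: 6/9
  3 → 4: 6/19
  4 → 5: 6/6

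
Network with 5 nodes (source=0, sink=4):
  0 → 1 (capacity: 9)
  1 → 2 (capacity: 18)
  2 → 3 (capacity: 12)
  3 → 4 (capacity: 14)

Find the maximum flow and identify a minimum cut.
Max flow = 9, Min cut edges: (0,1)

Maximum flow: 9
Minimum cut: (0,1)
Partition: S = [0], T = [1, 2, 3, 4]

Max-flow min-cut theorem verified: both equal 9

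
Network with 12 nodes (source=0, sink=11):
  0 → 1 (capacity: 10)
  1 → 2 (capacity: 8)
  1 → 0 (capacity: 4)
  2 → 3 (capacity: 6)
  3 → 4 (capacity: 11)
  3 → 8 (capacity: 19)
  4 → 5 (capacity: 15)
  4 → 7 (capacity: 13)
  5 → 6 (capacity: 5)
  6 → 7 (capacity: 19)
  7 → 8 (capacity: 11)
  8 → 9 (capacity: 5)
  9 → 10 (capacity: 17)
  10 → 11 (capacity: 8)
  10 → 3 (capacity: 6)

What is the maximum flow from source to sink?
Maximum flow = 5

Max flow: 5

Flow assignment:
  0 → 1: 5/10
  1 → 2: 5/8
  2 → 3: 5/6
  3 → 8: 5/19
  8 → 9: 5/5
  9 → 10: 5/17
  10 → 11: 5/8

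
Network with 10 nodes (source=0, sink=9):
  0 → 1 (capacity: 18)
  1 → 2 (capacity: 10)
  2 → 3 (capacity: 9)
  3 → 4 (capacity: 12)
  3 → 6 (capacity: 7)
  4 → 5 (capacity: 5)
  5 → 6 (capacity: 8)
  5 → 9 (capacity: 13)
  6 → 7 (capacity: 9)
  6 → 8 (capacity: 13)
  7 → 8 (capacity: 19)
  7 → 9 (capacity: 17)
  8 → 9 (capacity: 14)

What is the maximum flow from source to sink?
Maximum flow = 9

Max flow: 9

Flow assignment:
  0 → 1: 9/18
  1 → 2: 9/10
  2 → 3: 9/9
  3 → 4: 5/12
  3 → 6: 4/7
  4 → 5: 5/5
  5 → 9: 5/13
  6 → 7: 4/9
  7 → 9: 4/17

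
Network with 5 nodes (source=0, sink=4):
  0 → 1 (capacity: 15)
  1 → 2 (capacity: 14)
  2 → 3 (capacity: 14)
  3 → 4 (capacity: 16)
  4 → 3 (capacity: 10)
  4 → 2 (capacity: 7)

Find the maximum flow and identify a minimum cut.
Max flow = 14, Min cut edges: (2,3)

Maximum flow: 14
Minimum cut: (2,3)
Partition: S = [0, 1, 2], T = [3, 4]

Max-flow min-cut theorem verified: both equal 14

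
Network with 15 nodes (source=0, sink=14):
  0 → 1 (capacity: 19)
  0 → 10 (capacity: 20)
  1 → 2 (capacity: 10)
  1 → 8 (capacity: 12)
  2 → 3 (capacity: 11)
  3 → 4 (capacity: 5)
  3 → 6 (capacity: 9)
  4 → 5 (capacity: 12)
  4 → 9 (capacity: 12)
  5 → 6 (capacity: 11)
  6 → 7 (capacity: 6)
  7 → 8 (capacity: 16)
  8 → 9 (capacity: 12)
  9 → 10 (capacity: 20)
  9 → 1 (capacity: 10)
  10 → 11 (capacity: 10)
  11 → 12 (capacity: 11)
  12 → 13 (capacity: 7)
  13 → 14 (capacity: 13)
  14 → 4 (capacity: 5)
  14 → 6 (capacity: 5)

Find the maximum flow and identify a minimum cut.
Max flow = 7, Min cut edges: (12,13)

Maximum flow: 7
Minimum cut: (12,13)
Partition: S = [0, 1, 2, 3, 4, 5, 6, 7, 8, 9, 10, 11, 12], T = [13, 14]

Max-flow min-cut theorem verified: both equal 7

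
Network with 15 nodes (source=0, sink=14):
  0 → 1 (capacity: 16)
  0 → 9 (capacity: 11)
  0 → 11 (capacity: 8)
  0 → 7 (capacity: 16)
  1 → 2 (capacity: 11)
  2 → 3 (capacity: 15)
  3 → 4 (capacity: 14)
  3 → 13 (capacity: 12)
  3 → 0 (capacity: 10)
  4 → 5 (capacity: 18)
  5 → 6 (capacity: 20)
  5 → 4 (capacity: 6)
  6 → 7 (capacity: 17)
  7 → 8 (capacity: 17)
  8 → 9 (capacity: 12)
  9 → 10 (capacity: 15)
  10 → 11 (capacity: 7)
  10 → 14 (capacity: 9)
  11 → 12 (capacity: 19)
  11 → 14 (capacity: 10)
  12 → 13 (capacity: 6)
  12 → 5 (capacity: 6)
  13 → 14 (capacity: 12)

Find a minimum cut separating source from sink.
Min cut value = 31, edges: (10,14), (11,14), (13,14)

Min cut value: 31
Partition: S = [0, 1, 2, 3, 4, 5, 6, 7, 8, 9, 10, 11, 12, 13], T = [14]
Cut edges: (10,14), (11,14), (13,14)

By max-flow min-cut theorem, max flow = min cut = 31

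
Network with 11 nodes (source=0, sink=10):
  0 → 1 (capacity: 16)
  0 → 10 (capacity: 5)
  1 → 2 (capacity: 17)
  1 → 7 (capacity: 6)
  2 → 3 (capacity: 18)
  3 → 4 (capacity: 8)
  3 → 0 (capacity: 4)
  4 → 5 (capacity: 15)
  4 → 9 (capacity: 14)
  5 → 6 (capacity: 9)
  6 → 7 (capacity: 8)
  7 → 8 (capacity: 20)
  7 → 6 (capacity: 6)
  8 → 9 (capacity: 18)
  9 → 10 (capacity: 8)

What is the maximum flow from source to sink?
Maximum flow = 13

Max flow: 13

Flow assignment:
  0 → 1: 12/16
  0 → 10: 5/5
  1 → 2: 6/17
  1 → 7: 6/6
  2 → 3: 6/18
  3 → 4: 2/8
  3 → 0: 4/4
  4 → 9: 2/14
  7 → 8: 6/20
  8 → 9: 6/18
  9 → 10: 8/8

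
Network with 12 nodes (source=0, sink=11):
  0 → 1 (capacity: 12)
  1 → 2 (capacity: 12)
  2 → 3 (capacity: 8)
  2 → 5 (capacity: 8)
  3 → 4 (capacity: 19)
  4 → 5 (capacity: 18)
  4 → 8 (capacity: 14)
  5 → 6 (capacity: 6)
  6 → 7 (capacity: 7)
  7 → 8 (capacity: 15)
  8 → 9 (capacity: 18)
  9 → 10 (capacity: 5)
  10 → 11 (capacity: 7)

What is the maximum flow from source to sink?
Maximum flow = 5

Max flow: 5

Flow assignment:
  0 → 1: 5/12
  1 → 2: 5/12
  2 → 3: 1/8
  2 → 5: 4/8
  3 → 4: 1/19
  4 → 8: 1/14
  5 → 6: 4/6
  6 → 7: 4/7
  7 → 8: 4/15
  8 → 9: 5/18
  9 → 10: 5/5
  10 → 11: 5/7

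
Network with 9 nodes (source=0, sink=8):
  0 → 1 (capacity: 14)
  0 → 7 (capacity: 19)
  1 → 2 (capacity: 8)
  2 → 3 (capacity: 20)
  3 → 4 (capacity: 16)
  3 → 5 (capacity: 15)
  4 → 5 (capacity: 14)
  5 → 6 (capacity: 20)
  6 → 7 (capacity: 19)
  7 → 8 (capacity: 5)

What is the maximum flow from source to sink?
Maximum flow = 5

Max flow: 5

Flow assignment:
  0 → 1: 5/14
  1 → 2: 5/8
  2 → 3: 5/20
  3 → 5: 5/15
  5 → 6: 5/20
  6 → 7: 5/19
  7 → 8: 5/5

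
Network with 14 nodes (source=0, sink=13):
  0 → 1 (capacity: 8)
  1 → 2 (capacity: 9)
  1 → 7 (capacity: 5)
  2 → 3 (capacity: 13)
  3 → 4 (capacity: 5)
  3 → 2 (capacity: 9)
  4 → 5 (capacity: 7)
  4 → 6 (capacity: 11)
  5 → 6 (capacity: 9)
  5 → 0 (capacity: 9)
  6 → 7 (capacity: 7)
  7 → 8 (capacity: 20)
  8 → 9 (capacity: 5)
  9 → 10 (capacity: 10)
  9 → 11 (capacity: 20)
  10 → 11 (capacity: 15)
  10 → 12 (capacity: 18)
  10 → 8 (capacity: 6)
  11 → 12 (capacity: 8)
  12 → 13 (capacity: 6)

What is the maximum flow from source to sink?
Maximum flow = 5

Max flow: 5

Flow assignment:
  0 → 1: 5/8
  1 → 2: 3/9
  1 → 7: 2/5
  2 → 3: 3/13
  3 → 4: 3/5
  4 → 6: 3/11
  6 → 7: 3/7
  7 → 8: 5/20
  8 → 9: 5/5
  9 → 10: 5/10
  10 → 12: 5/18
  12 → 13: 5/6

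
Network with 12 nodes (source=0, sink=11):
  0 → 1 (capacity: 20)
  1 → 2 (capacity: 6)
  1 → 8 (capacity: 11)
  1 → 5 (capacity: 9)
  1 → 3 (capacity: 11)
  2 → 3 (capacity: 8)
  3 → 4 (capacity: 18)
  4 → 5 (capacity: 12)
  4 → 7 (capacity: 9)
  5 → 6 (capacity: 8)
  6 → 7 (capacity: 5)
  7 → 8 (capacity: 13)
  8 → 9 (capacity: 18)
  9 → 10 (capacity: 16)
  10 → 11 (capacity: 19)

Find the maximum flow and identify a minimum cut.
Max flow = 16, Min cut edges: (9,10)

Maximum flow: 16
Minimum cut: (9,10)
Partition: S = [0, 1, 2, 3, 4, 5, 6, 7, 8, 9], T = [10, 11]

Max-flow min-cut theorem verified: both equal 16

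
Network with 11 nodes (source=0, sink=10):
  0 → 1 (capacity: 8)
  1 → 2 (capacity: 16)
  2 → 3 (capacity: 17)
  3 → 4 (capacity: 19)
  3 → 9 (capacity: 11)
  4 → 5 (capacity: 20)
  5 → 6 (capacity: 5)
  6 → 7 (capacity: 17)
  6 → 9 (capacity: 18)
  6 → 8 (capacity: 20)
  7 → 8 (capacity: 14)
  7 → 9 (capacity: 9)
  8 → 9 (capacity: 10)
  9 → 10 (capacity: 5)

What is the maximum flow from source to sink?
Maximum flow = 5

Max flow: 5

Flow assignment:
  0 → 1: 5/8
  1 → 2: 5/16
  2 → 3: 5/17
  3 → 9: 5/11
  9 → 10: 5/5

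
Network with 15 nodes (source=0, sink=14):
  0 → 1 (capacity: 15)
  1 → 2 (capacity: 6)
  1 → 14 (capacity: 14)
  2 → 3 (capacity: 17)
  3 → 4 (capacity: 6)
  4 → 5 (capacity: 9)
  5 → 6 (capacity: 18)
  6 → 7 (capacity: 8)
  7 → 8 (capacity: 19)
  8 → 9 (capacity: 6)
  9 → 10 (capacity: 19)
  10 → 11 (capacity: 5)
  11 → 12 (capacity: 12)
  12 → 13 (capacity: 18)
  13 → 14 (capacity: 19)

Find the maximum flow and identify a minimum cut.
Max flow = 15, Min cut edges: (0,1)

Maximum flow: 15
Minimum cut: (0,1)
Partition: S = [0], T = [1, 2, 3, 4, 5, 6, 7, 8, 9, 10, 11, 12, 13, 14]

Max-flow min-cut theorem verified: both equal 15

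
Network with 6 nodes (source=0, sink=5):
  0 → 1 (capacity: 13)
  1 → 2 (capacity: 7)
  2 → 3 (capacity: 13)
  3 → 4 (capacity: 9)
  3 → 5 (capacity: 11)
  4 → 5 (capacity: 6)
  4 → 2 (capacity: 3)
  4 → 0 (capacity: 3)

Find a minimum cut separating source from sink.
Min cut value = 7, edges: (1,2)

Min cut value: 7
Partition: S = [0, 1], T = [2, 3, 4, 5]
Cut edges: (1,2)

By max-flow min-cut theorem, max flow = min cut = 7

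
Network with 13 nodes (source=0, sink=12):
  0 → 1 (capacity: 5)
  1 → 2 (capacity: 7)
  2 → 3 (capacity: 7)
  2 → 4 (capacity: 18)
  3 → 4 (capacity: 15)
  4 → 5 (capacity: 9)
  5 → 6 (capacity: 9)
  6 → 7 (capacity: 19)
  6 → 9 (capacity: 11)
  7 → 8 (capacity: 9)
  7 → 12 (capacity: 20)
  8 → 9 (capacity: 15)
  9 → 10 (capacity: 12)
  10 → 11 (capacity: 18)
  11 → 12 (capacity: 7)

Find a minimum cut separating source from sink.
Min cut value = 5, edges: (0,1)

Min cut value: 5
Partition: S = [0], T = [1, 2, 3, 4, 5, 6, 7, 8, 9, 10, 11, 12]
Cut edges: (0,1)

By max-flow min-cut theorem, max flow = min cut = 5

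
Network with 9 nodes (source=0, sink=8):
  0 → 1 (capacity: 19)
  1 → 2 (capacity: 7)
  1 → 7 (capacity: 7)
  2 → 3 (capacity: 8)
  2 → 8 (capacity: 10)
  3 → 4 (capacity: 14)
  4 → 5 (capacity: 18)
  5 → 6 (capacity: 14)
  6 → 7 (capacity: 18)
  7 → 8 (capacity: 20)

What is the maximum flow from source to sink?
Maximum flow = 14

Max flow: 14

Flow assignment:
  0 → 1: 14/19
  1 → 2: 7/7
  1 → 7: 7/7
  2 → 8: 7/10
  7 → 8: 7/20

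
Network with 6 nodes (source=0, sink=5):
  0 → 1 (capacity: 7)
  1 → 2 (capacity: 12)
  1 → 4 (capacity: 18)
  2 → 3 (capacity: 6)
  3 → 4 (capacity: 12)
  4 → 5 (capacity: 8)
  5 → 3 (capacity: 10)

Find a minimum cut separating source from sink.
Min cut value = 7, edges: (0,1)

Min cut value: 7
Partition: S = [0], T = [1, 2, 3, 4, 5]
Cut edges: (0,1)

By max-flow min-cut theorem, max flow = min cut = 7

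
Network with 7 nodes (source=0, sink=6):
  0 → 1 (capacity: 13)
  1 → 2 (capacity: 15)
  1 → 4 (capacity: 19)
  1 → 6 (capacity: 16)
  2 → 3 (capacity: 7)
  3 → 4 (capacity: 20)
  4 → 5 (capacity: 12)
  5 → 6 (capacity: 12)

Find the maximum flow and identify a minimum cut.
Max flow = 13, Min cut edges: (0,1)

Maximum flow: 13
Minimum cut: (0,1)
Partition: S = [0], T = [1, 2, 3, 4, 5, 6]

Max-flow min-cut theorem verified: both equal 13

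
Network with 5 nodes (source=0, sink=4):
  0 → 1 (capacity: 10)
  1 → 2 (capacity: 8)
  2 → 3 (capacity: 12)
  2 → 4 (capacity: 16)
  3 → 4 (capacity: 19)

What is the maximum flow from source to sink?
Maximum flow = 8

Max flow: 8

Flow assignment:
  0 → 1: 8/10
  1 → 2: 8/8
  2 → 4: 8/16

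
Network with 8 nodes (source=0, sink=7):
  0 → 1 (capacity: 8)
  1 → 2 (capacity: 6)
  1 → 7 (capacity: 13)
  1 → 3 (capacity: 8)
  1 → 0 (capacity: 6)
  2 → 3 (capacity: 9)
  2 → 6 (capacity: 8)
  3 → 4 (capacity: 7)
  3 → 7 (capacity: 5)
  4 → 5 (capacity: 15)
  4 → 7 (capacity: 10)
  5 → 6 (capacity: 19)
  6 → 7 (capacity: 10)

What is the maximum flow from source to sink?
Maximum flow = 8

Max flow: 8

Flow assignment:
  0 → 1: 8/8
  1 → 7: 8/13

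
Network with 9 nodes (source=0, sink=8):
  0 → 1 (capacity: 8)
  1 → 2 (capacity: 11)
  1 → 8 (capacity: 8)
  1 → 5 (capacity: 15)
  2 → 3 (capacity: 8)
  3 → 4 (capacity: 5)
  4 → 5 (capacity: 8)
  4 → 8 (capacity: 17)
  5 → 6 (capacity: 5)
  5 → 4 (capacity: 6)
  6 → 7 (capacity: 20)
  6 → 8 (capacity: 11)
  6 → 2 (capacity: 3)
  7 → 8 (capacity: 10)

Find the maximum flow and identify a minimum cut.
Max flow = 8, Min cut edges: (0,1)

Maximum flow: 8
Minimum cut: (0,1)
Partition: S = [0], T = [1, 2, 3, 4, 5, 6, 7, 8]

Max-flow min-cut theorem verified: both equal 8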